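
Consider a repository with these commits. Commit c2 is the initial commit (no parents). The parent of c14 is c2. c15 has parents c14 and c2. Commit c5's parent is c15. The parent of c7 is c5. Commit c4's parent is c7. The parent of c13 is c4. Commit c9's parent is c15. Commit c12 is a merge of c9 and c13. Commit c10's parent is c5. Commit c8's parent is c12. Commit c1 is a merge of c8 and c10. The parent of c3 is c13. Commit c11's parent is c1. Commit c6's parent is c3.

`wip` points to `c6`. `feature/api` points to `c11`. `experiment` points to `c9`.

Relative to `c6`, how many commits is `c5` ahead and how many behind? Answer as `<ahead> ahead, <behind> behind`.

0 ahead, 5 behind

Reachable from c5: {c14, c15, c2, c5}.
Reachable from c6: {c13, c14, c15, c2, c3, c4, c5, c6, c7}.
Only in c5's history (ahead): {} — 0.
Only in c6's history (behind): {c13, c3, c4, c6, c7} — 5.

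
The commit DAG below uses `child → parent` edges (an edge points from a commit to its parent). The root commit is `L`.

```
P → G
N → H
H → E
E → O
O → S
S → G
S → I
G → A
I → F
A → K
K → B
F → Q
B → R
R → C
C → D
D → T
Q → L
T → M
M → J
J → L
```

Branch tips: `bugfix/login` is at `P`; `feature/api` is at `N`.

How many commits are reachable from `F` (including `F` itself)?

3

Walking parent pointers from F: reachable set = {F, L, Q}.
That is 3 commits.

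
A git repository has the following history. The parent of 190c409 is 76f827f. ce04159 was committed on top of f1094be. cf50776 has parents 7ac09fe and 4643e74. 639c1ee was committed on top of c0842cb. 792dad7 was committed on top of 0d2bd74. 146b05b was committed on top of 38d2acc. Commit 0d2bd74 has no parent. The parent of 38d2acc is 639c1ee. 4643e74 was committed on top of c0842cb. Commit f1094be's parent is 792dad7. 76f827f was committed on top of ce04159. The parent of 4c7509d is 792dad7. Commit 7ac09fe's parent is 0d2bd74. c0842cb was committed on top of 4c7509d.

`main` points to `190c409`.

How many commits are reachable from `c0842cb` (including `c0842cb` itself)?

Walking parent pointers from c0842cb: reachable set = {0d2bd74, 4c7509d, 792dad7, c0842cb}.
That is 4 commits.

4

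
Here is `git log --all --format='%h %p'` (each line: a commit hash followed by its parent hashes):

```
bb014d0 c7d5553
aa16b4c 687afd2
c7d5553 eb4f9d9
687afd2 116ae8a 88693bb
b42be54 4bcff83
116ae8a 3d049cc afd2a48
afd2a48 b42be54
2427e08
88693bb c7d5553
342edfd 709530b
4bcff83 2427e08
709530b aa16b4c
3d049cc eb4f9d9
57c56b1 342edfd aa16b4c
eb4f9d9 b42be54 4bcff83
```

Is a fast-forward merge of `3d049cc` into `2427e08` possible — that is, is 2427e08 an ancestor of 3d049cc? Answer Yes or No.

A fast-forward from 2427e08 to 3d049cc is possible iff 2427e08 is an ancestor of 3d049cc.
Ancestors of 3d049cc: {2427e08, 3d049cc, 4bcff83, b42be54, eb4f9d9}.
2427e08 is among them, so fast-forward is possible.

Yes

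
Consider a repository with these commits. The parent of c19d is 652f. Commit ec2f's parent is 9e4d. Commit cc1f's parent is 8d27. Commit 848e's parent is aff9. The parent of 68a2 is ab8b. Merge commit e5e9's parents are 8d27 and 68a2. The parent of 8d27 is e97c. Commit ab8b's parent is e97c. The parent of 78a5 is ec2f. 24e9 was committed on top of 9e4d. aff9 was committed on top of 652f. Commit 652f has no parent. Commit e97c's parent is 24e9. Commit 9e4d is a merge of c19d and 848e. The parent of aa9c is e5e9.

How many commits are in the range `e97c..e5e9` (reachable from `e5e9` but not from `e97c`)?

Reachable from e5e9: {24e9, 652f, 68a2, 848e, 8d27, 9e4d, ab8b, aff9, c19d, e5e9, e97c}.
Reachable from e97c: {24e9, 652f, 848e, 9e4d, aff9, c19d, e97c}.
In e5e9's history but not e97c's: {68a2, 8d27, ab8b, e5e9} — 4 commits.

4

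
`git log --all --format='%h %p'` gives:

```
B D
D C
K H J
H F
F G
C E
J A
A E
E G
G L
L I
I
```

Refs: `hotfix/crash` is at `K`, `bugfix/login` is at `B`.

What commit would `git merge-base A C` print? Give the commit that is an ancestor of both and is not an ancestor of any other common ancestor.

E

Ancestors of A: {A, E, G, I, L}.
Ancestors of C: {C, E, G, I, L}.
Common ancestors: {E, G, I, L}.
Among these, E is not an ancestor of any other common ancestor — it is the merge base.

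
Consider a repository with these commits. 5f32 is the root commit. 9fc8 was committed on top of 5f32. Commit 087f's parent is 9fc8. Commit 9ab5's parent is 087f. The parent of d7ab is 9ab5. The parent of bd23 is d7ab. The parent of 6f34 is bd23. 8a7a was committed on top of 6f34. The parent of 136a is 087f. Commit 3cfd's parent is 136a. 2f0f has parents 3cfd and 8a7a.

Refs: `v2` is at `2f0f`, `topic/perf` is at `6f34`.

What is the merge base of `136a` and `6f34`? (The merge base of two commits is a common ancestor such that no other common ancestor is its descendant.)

087f

Ancestors of 136a: {087f, 136a, 5f32, 9fc8}.
Ancestors of 6f34: {087f, 5f32, 6f34, 9ab5, 9fc8, bd23, d7ab}.
Common ancestors: {087f, 5f32, 9fc8}.
Among these, 087f is not an ancestor of any other common ancestor — it is the merge base.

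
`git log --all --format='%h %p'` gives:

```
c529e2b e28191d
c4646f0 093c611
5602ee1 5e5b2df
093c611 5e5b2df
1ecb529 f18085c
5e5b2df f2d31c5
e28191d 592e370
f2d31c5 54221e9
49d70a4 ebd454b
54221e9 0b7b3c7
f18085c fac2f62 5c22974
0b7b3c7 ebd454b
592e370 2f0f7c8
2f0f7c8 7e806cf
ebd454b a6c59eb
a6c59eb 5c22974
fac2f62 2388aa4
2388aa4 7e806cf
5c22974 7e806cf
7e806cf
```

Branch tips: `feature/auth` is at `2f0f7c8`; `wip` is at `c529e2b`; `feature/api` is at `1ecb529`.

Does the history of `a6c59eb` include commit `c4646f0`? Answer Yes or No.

Ancestors of a6c59eb: {5c22974, 7e806cf, a6c59eb}.
c4646f0 is not in that set, so it is not an ancestor of a6c59eb.

No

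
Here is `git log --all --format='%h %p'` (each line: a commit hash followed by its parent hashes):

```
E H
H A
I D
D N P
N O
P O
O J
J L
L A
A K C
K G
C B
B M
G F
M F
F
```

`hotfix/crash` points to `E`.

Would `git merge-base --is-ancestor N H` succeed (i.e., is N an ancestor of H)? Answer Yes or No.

No

Ancestors of H: {A, B, C, F, G, H, K, M}.
N is not in that set, so it is not an ancestor of H.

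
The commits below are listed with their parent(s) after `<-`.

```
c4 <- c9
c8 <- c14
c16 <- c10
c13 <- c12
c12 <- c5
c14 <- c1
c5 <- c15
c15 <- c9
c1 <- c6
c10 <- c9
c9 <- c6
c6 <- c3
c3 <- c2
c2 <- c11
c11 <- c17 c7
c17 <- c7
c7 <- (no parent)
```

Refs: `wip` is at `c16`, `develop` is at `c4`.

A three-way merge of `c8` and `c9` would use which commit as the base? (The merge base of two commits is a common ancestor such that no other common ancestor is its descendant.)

c6

Ancestors of c8: {c1, c11, c14, c17, c2, c3, c6, c7, c8}.
Ancestors of c9: {c11, c17, c2, c3, c6, c7, c9}.
Common ancestors: {c11, c17, c2, c3, c6, c7}.
Among these, c6 is not an ancestor of any other common ancestor — it is the merge base.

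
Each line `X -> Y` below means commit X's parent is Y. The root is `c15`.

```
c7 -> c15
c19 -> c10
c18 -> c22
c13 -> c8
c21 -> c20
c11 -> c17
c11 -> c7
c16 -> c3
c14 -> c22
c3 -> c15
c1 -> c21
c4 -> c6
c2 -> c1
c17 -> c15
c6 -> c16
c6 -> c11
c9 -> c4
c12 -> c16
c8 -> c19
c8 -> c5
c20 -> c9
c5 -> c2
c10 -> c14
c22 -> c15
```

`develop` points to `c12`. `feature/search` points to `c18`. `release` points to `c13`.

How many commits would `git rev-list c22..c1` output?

Reachable from c1: {c1, c11, c15, c16, c17, c20, c21, c3, c4, c6, c7, c9}.
Reachable from c22: {c15, c22}.
In c1's history but not c22's: {c1, c11, c16, c17, c20, c21, c3, c4, c6, c7, c9} — 11 commits.

11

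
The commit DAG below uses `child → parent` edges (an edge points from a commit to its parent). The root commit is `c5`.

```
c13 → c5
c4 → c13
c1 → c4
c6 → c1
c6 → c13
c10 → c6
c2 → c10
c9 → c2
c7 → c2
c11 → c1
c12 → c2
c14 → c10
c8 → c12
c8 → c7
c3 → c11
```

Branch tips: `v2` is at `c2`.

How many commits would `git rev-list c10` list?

Walking parent pointers from c10: reachable set = {c1, c10, c13, c4, c5, c6}.
That is 6 commits.

6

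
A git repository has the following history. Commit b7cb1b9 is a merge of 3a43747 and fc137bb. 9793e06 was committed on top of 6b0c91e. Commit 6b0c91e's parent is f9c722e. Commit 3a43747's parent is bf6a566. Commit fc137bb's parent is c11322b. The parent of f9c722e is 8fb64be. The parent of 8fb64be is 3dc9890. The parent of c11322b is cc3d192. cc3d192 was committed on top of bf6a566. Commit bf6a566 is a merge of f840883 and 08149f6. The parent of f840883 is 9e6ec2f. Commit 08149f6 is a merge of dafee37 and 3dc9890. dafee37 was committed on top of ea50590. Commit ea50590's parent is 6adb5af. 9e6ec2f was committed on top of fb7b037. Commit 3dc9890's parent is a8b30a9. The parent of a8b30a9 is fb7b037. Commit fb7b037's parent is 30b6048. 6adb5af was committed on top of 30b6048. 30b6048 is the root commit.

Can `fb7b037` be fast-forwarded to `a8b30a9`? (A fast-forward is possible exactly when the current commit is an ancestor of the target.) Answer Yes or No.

Yes

A fast-forward from fb7b037 to a8b30a9 is possible iff fb7b037 is an ancestor of a8b30a9.
Ancestors of a8b30a9: {30b6048, a8b30a9, fb7b037}.
fb7b037 is among them, so fast-forward is possible.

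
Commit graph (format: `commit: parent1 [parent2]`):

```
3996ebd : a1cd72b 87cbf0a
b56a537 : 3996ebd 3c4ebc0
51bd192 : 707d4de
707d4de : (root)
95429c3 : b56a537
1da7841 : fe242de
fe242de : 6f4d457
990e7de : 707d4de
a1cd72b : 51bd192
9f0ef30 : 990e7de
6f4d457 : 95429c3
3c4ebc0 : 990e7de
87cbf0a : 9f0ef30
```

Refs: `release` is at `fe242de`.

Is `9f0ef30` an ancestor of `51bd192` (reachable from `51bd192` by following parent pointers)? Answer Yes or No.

No

Ancestors of 51bd192: {51bd192, 707d4de}.
9f0ef30 is not in that set, so it is not an ancestor of 51bd192.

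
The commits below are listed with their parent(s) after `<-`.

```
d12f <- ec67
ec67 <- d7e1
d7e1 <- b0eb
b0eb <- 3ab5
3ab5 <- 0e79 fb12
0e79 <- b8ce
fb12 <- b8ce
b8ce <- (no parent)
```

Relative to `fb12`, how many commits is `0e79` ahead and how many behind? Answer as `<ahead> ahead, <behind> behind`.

Reachable from 0e79: {0e79, b8ce}.
Reachable from fb12: {b8ce, fb12}.
Only in 0e79's history (ahead): {0e79} — 1.
Only in fb12's history (behind): {fb12} — 1.

1 ahead, 1 behind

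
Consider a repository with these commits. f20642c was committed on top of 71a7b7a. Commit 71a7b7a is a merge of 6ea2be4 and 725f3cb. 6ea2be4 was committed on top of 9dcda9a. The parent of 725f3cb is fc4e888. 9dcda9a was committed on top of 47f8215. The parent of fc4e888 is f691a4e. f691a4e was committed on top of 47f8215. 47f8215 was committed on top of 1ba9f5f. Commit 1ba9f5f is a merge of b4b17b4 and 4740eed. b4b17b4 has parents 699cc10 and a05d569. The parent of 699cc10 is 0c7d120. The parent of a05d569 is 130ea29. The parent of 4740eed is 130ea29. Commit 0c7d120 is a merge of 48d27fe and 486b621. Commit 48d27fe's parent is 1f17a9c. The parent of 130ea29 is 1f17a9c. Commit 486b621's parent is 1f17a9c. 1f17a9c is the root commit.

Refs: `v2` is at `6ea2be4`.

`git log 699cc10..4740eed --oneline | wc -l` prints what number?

Reachable from 4740eed: {130ea29, 1f17a9c, 4740eed}.
Reachable from 699cc10: {0c7d120, 1f17a9c, 486b621, 48d27fe, 699cc10}.
In 4740eed's history but not 699cc10's: {130ea29, 4740eed} — 2 commits.

2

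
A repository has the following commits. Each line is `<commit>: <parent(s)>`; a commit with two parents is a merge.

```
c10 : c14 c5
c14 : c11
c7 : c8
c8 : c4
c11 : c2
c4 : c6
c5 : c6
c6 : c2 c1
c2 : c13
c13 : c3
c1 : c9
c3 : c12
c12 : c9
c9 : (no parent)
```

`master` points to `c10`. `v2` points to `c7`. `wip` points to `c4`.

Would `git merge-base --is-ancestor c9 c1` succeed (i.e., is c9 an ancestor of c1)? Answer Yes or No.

Ancestors of c1 (commits reachable by following parents): {c1, c9}.
c9 is in that set, so it is an ancestor of c1.

Yes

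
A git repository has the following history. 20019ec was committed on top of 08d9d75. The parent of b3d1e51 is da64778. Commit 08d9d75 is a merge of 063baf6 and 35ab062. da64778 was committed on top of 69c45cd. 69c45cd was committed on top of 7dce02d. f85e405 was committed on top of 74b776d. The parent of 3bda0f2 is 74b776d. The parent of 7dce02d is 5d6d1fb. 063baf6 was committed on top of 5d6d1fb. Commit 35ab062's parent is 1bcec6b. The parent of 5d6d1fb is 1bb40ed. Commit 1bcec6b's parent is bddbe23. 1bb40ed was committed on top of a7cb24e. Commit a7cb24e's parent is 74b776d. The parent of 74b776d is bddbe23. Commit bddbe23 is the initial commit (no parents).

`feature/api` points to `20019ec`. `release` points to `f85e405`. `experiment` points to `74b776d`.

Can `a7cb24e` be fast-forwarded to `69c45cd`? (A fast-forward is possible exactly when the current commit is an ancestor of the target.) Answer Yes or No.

Yes

A fast-forward from a7cb24e to 69c45cd is possible iff a7cb24e is an ancestor of 69c45cd.
Ancestors of 69c45cd: {1bb40ed, 5d6d1fb, 69c45cd, 74b776d, 7dce02d, a7cb24e, bddbe23}.
a7cb24e is among them, so fast-forward is possible.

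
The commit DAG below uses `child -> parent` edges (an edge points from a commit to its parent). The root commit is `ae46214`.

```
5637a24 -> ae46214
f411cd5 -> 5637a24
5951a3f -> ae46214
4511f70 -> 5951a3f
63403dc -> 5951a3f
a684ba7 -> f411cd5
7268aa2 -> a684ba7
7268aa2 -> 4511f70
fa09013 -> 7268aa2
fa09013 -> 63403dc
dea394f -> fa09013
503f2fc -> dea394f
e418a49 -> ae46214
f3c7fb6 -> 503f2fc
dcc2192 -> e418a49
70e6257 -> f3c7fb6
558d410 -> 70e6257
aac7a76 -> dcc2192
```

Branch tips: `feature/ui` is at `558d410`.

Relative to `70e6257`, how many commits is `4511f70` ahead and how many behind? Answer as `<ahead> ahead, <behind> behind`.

0 ahead, 10 behind

Reachable from 4511f70: {4511f70, 5951a3f, ae46214}.
Reachable from 70e6257: {4511f70, 503f2fc, 5637a24, 5951a3f, 63403dc, 70e6257, 7268aa2, a684ba7, ae46214, dea394f, f3c7fb6, f411cd5, fa09013}.
Only in 4511f70's history (ahead): {} — 0.
Only in 70e6257's history (behind): {503f2fc, 5637a24, 63403dc, 70e6257, 7268aa2, a684ba7, dea394f, f3c7fb6, f411cd5, fa09013} — 10.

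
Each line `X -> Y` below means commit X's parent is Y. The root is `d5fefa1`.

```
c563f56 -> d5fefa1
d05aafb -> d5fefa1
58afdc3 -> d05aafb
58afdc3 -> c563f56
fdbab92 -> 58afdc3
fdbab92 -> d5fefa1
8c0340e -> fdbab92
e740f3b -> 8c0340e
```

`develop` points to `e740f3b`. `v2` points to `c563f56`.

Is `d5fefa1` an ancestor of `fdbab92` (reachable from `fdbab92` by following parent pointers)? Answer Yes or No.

Yes

Ancestors of fdbab92 (commits reachable by following parents): {58afdc3, c563f56, d05aafb, d5fefa1, fdbab92}.
d5fefa1 is in that set, so it is an ancestor of fdbab92.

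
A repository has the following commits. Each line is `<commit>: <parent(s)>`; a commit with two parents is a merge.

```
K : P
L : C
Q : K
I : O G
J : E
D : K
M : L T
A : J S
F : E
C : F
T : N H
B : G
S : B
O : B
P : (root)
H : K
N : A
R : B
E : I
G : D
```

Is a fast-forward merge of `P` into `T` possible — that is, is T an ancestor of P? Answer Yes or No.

No

A fast-forward from T to P is possible iff T is an ancestor of P.
Ancestors of P: {P}.
T is not among them, so fast-forward is not possible.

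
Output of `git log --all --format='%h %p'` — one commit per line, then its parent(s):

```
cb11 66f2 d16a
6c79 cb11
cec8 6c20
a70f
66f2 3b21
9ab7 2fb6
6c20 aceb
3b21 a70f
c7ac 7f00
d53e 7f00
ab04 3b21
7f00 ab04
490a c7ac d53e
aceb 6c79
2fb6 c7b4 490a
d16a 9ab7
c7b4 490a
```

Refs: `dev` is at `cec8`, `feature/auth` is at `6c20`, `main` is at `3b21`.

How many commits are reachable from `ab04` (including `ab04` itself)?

3

Walking parent pointers from ab04: reachable set = {3b21, a70f, ab04}.
That is 3 commits.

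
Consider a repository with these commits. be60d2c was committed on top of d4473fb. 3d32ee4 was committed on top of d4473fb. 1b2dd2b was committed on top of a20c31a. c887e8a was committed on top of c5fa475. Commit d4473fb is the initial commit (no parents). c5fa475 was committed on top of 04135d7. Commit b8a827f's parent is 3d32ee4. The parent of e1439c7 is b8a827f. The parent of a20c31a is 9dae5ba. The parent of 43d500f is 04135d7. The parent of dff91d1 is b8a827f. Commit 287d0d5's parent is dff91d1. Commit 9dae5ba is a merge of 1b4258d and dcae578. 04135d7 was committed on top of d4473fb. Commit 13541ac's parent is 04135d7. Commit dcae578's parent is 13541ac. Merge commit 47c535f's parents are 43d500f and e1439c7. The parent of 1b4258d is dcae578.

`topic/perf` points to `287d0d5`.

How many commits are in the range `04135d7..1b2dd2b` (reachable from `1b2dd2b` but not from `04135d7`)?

Reachable from 1b2dd2b: {04135d7, 13541ac, 1b2dd2b, 1b4258d, 9dae5ba, a20c31a, d4473fb, dcae578}.
Reachable from 04135d7: {04135d7, d4473fb}.
In 1b2dd2b's history but not 04135d7's: {13541ac, 1b2dd2b, 1b4258d, 9dae5ba, a20c31a, dcae578} — 6 commits.

6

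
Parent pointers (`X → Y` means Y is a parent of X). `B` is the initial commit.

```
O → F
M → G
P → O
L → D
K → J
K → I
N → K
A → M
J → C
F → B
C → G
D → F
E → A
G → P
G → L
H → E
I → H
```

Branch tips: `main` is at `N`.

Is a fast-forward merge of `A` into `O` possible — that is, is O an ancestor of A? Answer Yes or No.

A fast-forward from O to A is possible iff O is an ancestor of A.
Ancestors of A: {A, B, D, F, G, L, M, O, P}.
O is among them, so fast-forward is possible.

Yes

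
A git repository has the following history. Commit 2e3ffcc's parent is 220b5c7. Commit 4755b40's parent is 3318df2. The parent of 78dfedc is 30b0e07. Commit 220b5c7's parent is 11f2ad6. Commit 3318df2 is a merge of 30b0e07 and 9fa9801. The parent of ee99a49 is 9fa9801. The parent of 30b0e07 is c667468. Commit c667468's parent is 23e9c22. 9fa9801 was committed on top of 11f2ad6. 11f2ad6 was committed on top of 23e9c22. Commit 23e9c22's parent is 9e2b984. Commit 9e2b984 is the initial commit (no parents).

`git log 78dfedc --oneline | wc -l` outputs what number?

5

Walking parent pointers from 78dfedc: reachable set = {23e9c22, 30b0e07, 78dfedc, 9e2b984, c667468}.
That is 5 commits.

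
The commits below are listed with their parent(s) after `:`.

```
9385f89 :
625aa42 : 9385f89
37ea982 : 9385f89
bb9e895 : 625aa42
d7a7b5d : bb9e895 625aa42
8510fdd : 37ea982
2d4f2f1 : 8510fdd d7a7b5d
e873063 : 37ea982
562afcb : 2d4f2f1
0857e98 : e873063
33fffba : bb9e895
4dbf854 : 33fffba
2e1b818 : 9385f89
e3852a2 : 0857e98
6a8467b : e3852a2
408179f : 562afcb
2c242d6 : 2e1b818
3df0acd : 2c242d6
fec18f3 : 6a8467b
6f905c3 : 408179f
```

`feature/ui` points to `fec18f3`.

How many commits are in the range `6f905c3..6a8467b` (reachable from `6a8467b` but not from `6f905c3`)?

Reachable from 6a8467b: {0857e98, 37ea982, 6a8467b, 9385f89, e3852a2, e873063}.
Reachable from 6f905c3: {2d4f2f1, 37ea982, 408179f, 562afcb, 625aa42, 6f905c3, 8510fdd, 9385f89, bb9e895, d7a7b5d}.
In 6a8467b's history but not 6f905c3's: {0857e98, 6a8467b, e3852a2, e873063} — 4 commits.

4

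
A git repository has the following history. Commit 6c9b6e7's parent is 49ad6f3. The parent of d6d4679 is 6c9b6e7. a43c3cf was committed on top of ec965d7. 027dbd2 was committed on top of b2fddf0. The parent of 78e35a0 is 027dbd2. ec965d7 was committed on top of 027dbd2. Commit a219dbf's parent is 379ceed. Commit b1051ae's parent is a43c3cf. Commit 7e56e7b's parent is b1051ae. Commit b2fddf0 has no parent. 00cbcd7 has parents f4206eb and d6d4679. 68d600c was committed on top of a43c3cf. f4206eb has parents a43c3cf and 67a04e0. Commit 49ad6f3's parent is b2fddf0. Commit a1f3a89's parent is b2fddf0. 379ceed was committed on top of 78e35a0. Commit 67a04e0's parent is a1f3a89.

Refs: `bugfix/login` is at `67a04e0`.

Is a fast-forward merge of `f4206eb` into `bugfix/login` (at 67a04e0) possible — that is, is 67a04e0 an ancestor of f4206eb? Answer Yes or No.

Yes

A fast-forward from 67a04e0 to f4206eb is possible iff 67a04e0 is an ancestor of f4206eb.
Ancestors of f4206eb: {027dbd2, 67a04e0, a1f3a89, a43c3cf, b2fddf0, ec965d7, f4206eb}.
67a04e0 is among them, so fast-forward is possible.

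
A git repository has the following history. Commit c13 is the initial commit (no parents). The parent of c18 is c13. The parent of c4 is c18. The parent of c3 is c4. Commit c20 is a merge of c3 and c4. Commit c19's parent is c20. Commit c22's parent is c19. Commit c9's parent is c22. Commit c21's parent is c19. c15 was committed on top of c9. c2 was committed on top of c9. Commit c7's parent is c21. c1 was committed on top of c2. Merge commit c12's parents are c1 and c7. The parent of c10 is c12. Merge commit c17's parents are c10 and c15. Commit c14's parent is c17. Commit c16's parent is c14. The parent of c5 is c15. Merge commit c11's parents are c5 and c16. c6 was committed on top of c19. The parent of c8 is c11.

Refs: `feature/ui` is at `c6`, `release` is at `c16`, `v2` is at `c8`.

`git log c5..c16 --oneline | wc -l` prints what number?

9

Reachable from c16: {c1, c10, c12, c13, c14, c15, c16, c17, c18, c19, c2, c20, c21, c22, c3, c4, c7, c9}.
Reachable from c5: {c13, c15, c18, c19, c20, c22, c3, c4, c5, c9}.
In c16's history but not c5's: {c1, c10, c12, c14, c16, c17, c2, c21, c7} — 9 commits.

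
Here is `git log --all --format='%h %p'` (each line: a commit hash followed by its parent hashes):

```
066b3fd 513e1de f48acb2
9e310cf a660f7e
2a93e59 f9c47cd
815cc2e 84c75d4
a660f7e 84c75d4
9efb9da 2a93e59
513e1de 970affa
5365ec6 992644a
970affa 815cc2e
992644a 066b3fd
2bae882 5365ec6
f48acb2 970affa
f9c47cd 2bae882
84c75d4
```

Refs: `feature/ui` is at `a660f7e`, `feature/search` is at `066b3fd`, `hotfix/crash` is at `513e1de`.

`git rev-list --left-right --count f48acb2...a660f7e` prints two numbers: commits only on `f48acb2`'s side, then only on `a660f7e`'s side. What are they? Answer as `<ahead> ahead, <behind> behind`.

3 ahead, 1 behind

Reachable from f48acb2: {815cc2e, 84c75d4, 970affa, f48acb2}.
Reachable from a660f7e: {84c75d4, a660f7e}.
Only in f48acb2's history (ahead): {815cc2e, 970affa, f48acb2} — 3.
Only in a660f7e's history (behind): {a660f7e} — 1.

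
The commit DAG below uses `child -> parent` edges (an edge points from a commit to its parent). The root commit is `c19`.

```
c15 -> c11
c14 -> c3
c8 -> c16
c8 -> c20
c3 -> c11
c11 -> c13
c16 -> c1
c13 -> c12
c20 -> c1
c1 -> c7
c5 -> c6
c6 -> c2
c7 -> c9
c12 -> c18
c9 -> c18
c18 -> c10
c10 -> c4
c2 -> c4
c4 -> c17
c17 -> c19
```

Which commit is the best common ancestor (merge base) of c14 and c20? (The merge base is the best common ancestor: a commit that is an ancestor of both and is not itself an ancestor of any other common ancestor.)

Ancestors of c14: {c10, c11, c12, c13, c14, c17, c18, c19, c3, c4}.
Ancestors of c20: {c1, c10, c17, c18, c19, c20, c4, c7, c9}.
Common ancestors: {c10, c17, c18, c19, c4}.
Among these, c18 is not an ancestor of any other common ancestor — it is the merge base.

c18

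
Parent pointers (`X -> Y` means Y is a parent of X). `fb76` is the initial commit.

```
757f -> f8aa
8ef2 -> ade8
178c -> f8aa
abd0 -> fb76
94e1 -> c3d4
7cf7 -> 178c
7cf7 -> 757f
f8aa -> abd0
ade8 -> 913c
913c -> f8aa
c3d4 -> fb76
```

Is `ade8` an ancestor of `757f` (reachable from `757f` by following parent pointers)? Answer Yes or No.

Ancestors of 757f: {757f, abd0, f8aa, fb76}.
ade8 is not in that set, so it is not an ancestor of 757f.

No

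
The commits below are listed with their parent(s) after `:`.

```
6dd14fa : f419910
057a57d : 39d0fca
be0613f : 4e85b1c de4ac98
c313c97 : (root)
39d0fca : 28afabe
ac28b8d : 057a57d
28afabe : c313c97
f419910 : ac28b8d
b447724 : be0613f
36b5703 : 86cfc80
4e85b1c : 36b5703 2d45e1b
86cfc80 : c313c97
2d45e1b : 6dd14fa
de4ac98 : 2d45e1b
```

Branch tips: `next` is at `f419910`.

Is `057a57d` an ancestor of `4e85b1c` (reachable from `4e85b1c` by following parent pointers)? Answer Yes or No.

Yes

Ancestors of 4e85b1c (commits reachable by following parents): {057a57d, 28afabe, 2d45e1b, 36b5703, 39d0fca, 4e85b1c, 6dd14fa, 86cfc80, ac28b8d, c313c97, f419910}.
057a57d is in that set, so it is an ancestor of 4e85b1c.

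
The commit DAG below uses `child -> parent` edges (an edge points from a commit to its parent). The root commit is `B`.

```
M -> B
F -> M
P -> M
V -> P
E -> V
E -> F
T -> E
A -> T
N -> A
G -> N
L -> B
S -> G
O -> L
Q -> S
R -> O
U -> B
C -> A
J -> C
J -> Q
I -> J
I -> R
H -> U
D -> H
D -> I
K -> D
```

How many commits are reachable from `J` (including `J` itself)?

14

Walking parent pointers from J: reachable set = {A, B, C, E, F, G, J, M, N, P, Q, S, T, V}.
That is 14 commits.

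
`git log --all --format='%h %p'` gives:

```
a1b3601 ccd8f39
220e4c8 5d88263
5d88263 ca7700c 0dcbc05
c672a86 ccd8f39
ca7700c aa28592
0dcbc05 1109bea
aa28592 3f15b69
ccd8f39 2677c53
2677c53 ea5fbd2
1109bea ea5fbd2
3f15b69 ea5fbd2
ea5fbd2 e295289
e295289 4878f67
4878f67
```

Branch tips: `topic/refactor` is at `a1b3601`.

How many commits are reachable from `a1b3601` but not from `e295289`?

4

Reachable from a1b3601: {2677c53, 4878f67, a1b3601, ccd8f39, e295289, ea5fbd2}.
Reachable from e295289: {4878f67, e295289}.
In a1b3601's history but not e295289's: {2677c53, a1b3601, ccd8f39, ea5fbd2} — 4 commits.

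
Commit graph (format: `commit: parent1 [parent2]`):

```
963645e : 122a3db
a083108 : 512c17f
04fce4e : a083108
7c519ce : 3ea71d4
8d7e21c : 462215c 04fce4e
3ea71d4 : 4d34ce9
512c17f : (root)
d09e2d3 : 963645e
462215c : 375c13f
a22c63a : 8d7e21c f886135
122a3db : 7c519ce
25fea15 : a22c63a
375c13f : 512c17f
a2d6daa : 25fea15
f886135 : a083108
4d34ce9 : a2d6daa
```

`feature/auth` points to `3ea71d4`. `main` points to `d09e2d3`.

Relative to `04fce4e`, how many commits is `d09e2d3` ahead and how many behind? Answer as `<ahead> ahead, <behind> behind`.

Reachable from d09e2d3: {04fce4e, 122a3db, 25fea15, 375c13f, 3ea71d4, 462215c, 4d34ce9, 512c17f, 7c519ce, 8d7e21c, 963645e, a083108, a22c63a, a2d6daa, d09e2d3, f886135}.
Reachable from 04fce4e: {04fce4e, 512c17f, a083108}.
Only in d09e2d3's history (ahead): {122a3db, 25fea15, 375c13f, 3ea71d4, 462215c, 4d34ce9, 7c519ce, 8d7e21c, 963645e, a22c63a, a2d6daa, d09e2d3, f886135} — 13.
Only in 04fce4e's history (behind): {} — 0.

13 ahead, 0 behind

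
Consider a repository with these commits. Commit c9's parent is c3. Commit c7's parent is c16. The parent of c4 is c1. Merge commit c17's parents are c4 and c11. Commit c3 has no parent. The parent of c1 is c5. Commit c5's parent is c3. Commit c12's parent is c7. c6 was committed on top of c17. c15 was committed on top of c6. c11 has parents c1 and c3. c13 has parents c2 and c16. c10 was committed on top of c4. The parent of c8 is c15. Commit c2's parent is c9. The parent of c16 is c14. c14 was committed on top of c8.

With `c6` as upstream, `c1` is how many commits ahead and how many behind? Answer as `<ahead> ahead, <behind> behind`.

Reachable from c1: {c1, c3, c5}.
Reachable from c6: {c1, c11, c17, c3, c4, c5, c6}.
Only in c1's history (ahead): {} — 0.
Only in c6's history (behind): {c11, c17, c4, c6} — 4.

0 ahead, 4 behind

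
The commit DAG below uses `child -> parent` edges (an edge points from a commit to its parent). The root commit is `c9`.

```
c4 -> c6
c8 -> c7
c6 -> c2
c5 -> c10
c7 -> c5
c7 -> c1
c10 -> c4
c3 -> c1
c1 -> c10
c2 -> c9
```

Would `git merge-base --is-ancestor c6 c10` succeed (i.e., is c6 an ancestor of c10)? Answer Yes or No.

Ancestors of c10 (commits reachable by following parents): {c10, c2, c4, c6, c9}.
c6 is in that set, so it is an ancestor of c10.

Yes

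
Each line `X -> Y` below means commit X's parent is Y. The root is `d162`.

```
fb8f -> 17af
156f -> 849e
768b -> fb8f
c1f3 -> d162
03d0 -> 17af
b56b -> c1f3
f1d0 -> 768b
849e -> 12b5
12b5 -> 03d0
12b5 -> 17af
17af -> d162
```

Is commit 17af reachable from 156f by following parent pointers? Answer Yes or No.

Ancestors of 156f (commits reachable by following parents): {03d0, 12b5, 156f, 17af, 849e, d162}.
17af is in that set, so it is an ancestor of 156f.

Yes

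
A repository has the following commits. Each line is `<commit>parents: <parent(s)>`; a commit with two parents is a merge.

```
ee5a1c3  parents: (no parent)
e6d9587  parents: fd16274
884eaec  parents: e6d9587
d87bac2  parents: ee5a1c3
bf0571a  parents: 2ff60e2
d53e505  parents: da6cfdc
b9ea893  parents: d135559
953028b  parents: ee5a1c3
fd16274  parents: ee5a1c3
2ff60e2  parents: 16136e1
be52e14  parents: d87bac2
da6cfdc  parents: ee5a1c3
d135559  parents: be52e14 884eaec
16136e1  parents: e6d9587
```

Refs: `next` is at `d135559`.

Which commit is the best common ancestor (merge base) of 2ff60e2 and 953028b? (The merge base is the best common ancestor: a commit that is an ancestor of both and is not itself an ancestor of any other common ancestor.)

Ancestors of 2ff60e2: {16136e1, 2ff60e2, e6d9587, ee5a1c3, fd16274}.
Ancestors of 953028b: {953028b, ee5a1c3}.
Common ancestors: {ee5a1c3}.
The only common ancestor is ee5a1c3, so it is the merge base.

ee5a1c3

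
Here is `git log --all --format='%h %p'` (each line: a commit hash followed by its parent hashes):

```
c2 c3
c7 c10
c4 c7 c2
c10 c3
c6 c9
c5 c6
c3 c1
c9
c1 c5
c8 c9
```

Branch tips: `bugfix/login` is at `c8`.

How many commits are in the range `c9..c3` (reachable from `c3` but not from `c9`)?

Reachable from c3: {c1, c3, c5, c6, c9}.
Reachable from c9: {c9}.
In c3's history but not c9's: {c1, c3, c5, c6} — 4 commits.

4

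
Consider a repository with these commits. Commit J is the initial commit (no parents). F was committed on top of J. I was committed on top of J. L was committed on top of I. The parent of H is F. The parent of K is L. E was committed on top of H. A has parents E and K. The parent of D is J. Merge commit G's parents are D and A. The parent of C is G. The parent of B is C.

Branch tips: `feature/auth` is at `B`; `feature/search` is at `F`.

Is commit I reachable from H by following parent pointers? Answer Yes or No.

No

Ancestors of H: {F, H, J}.
I is not in that set, so it is not an ancestor of H.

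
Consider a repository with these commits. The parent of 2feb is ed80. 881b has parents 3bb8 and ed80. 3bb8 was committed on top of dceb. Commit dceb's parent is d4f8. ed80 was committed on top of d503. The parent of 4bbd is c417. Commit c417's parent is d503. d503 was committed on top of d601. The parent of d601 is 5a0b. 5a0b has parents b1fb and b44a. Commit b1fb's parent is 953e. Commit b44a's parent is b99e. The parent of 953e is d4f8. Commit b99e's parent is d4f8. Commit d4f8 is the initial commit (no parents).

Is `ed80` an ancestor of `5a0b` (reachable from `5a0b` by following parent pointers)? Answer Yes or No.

No

Ancestors of 5a0b: {5a0b, 953e, b1fb, b44a, b99e, d4f8}.
ed80 is not in that set, so it is not an ancestor of 5a0b.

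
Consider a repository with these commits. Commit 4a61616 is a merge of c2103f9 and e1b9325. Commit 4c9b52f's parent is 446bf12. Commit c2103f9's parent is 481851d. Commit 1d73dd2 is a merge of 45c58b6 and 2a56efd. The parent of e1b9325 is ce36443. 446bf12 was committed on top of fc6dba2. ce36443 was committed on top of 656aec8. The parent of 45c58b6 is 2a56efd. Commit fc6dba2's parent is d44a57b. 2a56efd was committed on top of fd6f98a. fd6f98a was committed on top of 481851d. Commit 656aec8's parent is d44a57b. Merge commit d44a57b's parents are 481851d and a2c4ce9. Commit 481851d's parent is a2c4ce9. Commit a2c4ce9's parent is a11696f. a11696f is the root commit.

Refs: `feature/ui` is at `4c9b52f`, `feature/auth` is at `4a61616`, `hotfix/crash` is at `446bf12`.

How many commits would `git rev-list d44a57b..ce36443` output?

Reachable from ce36443: {481851d, 656aec8, a11696f, a2c4ce9, ce36443, d44a57b}.
Reachable from d44a57b: {481851d, a11696f, a2c4ce9, d44a57b}.
In ce36443's history but not d44a57b's: {656aec8, ce36443} — 2 commits.

2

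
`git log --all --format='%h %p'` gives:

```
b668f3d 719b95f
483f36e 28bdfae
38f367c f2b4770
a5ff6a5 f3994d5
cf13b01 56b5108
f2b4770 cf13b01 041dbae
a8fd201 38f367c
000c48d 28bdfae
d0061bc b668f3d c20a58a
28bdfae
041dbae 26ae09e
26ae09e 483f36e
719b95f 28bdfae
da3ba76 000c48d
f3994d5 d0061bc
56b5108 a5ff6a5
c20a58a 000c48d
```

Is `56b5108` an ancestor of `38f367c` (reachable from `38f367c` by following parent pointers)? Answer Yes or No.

Ancestors of 38f367c (commits reachable by following parents): {000c48d, 041dbae, 26ae09e, 28bdfae, 38f367c, 483f36e, 56b5108, 719b95f, a5ff6a5, b668f3d, c20a58a, cf13b01, d0061bc, f2b4770, f3994d5}.
56b5108 is in that set, so it is an ancestor of 38f367c.

Yes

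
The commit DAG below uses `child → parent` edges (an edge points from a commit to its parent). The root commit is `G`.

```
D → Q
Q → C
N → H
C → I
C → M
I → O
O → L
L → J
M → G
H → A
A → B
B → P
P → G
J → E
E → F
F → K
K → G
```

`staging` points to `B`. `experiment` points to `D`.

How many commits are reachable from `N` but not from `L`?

5

Reachable from N: {A, B, G, H, N, P}.
Reachable from L: {E, F, G, J, K, L}.
In N's history but not L's: {A, B, H, N, P} — 5 commits.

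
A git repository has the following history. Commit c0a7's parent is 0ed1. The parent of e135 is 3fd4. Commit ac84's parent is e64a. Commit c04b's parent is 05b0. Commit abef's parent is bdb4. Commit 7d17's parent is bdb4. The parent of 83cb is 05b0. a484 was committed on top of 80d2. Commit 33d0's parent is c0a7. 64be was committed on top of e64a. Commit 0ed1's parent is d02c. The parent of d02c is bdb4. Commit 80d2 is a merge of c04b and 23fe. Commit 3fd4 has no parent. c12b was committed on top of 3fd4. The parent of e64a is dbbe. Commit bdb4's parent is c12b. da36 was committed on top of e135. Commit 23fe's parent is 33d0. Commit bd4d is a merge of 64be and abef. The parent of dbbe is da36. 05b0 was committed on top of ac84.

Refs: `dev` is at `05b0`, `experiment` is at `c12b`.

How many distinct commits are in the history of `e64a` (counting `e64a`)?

5

Walking parent pointers from e64a: reachable set = {3fd4, da36, dbbe, e135, e64a}.
That is 5 commits.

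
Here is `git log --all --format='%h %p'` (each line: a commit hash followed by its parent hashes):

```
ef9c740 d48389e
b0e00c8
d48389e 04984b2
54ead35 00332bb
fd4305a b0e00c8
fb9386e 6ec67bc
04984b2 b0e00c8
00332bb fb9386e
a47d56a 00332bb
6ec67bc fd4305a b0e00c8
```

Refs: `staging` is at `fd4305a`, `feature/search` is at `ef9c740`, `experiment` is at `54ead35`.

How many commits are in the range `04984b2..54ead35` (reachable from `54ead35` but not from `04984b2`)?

Reachable from 54ead35: {00332bb, 54ead35, 6ec67bc, b0e00c8, fb9386e, fd4305a}.
Reachable from 04984b2: {04984b2, b0e00c8}.
In 54ead35's history but not 04984b2's: {00332bb, 54ead35, 6ec67bc, fb9386e, fd4305a} — 5 commits.

5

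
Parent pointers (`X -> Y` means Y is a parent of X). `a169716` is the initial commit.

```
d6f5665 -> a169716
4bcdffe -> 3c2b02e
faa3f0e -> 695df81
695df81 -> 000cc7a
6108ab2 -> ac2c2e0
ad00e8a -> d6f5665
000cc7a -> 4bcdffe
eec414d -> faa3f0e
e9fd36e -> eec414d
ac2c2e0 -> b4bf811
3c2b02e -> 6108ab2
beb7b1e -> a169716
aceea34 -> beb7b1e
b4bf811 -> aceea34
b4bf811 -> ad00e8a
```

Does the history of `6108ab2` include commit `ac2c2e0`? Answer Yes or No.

Yes

Ancestors of 6108ab2 (commits reachable by following parents): {6108ab2, a169716, ac2c2e0, aceea34, ad00e8a, b4bf811, beb7b1e, d6f5665}.
ac2c2e0 is in that set, so it is an ancestor of 6108ab2.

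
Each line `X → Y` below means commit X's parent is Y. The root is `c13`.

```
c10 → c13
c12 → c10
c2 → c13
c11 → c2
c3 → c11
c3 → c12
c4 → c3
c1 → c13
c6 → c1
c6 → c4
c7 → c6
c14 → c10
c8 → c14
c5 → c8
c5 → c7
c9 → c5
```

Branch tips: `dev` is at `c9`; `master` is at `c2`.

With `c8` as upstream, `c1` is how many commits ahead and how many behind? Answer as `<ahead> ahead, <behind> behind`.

Reachable from c1: {c1, c13}.
Reachable from c8: {c10, c13, c14, c8}.
Only in c1's history (ahead): {c1} — 1.
Only in c8's history (behind): {c10, c14, c8} — 3.

1 ahead, 3 behind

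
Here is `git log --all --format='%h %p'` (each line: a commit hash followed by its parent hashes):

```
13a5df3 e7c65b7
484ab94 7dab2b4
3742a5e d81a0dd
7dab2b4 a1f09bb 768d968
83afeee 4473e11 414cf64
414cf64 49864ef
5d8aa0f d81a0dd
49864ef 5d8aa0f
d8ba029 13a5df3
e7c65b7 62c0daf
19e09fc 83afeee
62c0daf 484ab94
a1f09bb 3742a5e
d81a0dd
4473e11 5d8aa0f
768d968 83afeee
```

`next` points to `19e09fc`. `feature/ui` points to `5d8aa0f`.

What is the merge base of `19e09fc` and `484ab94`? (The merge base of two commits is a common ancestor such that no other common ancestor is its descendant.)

Ancestors of 19e09fc: {19e09fc, 414cf64, 4473e11, 49864ef, 5d8aa0f, 83afeee, d81a0dd}.
Ancestors of 484ab94: {3742a5e, 414cf64, 4473e11, 484ab94, 49864ef, 5d8aa0f, 768d968, 7dab2b4, 83afeee, a1f09bb, d81a0dd}.
Common ancestors: {414cf64, 4473e11, 49864ef, 5d8aa0f, 83afeee, d81a0dd}.
Among these, 83afeee is not an ancestor of any other common ancestor — it is the merge base.

83afeee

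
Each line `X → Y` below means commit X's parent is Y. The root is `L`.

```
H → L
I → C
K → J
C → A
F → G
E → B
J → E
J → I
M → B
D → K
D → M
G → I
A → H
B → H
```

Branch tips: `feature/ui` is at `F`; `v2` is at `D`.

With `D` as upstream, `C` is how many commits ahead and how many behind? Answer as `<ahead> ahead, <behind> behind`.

0 ahead, 7 behind

Reachable from C: {A, C, H, L}.
Reachable from D: {A, B, C, D, E, H, I, J, K, L, M}.
Only in C's history (ahead): {} — 0.
Only in D's history (behind): {B, D, E, I, J, K, M} — 7.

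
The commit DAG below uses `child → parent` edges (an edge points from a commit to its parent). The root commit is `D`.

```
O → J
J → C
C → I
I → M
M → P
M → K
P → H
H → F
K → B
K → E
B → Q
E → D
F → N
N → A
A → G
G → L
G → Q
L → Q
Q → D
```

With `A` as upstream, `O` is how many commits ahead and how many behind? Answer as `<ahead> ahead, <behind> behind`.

12 ahead, 0 behind

Reachable from O: {A, B, C, D, E, F, G, H, I, J, K, L, M, N, O, P, Q}.
Reachable from A: {A, D, G, L, Q}.
Only in O's history (ahead): {B, C, E, F, H, I, J, K, M, N, O, P} — 12.
Only in A's history (behind): {} — 0.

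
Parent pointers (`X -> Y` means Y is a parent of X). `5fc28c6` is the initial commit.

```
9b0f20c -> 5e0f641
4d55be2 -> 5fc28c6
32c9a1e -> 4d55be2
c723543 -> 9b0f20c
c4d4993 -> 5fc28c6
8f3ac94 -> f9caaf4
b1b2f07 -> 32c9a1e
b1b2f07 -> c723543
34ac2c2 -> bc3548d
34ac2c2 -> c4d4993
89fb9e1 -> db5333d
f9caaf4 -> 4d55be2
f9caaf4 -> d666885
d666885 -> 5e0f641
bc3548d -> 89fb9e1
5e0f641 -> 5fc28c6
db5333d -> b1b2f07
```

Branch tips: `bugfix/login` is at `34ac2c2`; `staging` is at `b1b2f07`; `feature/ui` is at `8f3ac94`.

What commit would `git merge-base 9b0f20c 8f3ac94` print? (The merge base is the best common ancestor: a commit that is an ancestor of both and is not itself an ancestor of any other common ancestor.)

Ancestors of 9b0f20c: {5e0f641, 5fc28c6, 9b0f20c}.
Ancestors of 8f3ac94: {4d55be2, 5e0f641, 5fc28c6, 8f3ac94, d666885, f9caaf4}.
Common ancestors: {5e0f641, 5fc28c6}.
Among these, 5e0f641 is not an ancestor of any other common ancestor — it is the merge base.

5e0f641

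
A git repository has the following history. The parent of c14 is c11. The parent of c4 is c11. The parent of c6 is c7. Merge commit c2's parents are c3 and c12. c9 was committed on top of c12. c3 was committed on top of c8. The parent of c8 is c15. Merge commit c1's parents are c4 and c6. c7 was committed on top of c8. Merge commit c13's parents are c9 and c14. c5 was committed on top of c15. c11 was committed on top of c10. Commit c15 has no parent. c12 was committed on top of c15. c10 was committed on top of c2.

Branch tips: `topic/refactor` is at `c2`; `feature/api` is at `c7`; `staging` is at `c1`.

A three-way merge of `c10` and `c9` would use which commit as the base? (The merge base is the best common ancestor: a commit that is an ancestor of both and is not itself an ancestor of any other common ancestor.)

c12

Ancestors of c10: {c10, c12, c15, c2, c3, c8}.
Ancestors of c9: {c12, c15, c9}.
Common ancestors: {c12, c15}.
Among these, c12 is not an ancestor of any other common ancestor — it is the merge base.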